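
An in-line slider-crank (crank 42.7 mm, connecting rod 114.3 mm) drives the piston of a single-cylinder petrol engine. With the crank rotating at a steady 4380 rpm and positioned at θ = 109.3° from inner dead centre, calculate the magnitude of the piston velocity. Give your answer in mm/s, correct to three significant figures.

16000

ω = 2π·4380/60 = 458.7 rad/s
For an in-line slider-crank, x = r cosθ + √(L² − r² sin²θ), so v = −rω sinθ·[1 + r cosθ/√(L² − r² sin²θ)].
With r = 0.0427 m, L = 0.1143 m, θ = 109.3°: √(L² − r² sin²θ) = 0.10696 m.
v = −0.0427·458.7·0.94380·[1 + 0.0427·-0.33051/0.10696] = -16.046 m/s.
|v| = 16.046 m/s = 16046 mm/s.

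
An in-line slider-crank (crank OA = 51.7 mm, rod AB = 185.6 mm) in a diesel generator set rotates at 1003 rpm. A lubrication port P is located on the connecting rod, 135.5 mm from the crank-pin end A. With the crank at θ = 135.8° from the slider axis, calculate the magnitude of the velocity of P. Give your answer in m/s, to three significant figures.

ω = 105 rad/s.  Crank-pin speed |V_A| = rω = 5.4303 m/s, perpendicular to OA.
Rod angle: sinφ = −(r/L) sinθ ⇒ φ = -11.198°; ω_rod = −rω cosθ/√(L²−r²sin²θ) = +21.382 rad/s.
V_P = V_A + ω_rod × AP, with AP = 0.1355 m along the rod.
Components: V_Px = −rω sinθ − a·ω_rod·sinφ = -3.2231 m/s;  V_Py = rω cosθ + a·ω_rod·cosφ = -1.0509 m/s.
|V_P| = √(V_Px² + V_Py²) = 3.3901 m/s.

3.39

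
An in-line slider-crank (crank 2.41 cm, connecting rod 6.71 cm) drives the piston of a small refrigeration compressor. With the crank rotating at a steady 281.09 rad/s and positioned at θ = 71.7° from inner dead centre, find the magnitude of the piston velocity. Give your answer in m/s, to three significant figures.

7.20

ω = 281.1 rad/s
For an in-line slider-crank, x = r cosθ + √(L² − r² sin²θ), so v = −rω sinθ·[1 + r cosθ/√(L² − r² sin²θ)].
With r = 0.0241 m, L = 0.0671 m, θ = 71.7°: √(L² − r² sin²θ) = 0.063078 m.
v = −0.0241·281.1·0.94943·[1 + 0.0241·0.31399/0.063078] = -7.2032 m/s.
|v| = 7.2032 m/s.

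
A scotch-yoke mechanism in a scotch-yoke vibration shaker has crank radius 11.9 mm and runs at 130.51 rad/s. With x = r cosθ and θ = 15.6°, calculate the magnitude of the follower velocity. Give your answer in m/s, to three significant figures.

0.418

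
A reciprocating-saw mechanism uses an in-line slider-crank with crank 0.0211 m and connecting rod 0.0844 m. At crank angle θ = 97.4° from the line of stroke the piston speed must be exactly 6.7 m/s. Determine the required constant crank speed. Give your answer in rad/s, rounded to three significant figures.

331

For an in-line slider-crank, |v_piston| = rω|sinθ|·[1 + r cosθ/√(L² − r² sin²θ)].
With r = 0.0211 m, L = 0.0844 m, θ = 97.4°: the bracketed kinematic factor |dx/dθ| = 0.020229 m.
ω = v/|dx/dθ| = 6.7/0.020229 = 331.21 rad/s.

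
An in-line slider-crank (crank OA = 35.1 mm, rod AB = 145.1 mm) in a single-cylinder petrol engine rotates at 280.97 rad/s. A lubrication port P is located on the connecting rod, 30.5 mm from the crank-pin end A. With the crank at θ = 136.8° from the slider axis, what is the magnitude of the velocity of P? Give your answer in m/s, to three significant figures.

8.63

ω = 281 rad/s.  Crank-pin speed |V_A| = rω = 9.862 m/s, perpendicular to OA.
Rod angle: sinφ = −(r/L) sinθ ⇒ φ = -9.532°; ω_rod = −rω cosθ/√(L²−r²sin²θ) = +50.24 rad/s.
V_P = V_A + ω_rod × AP, with AP = 0.0305 m along the rod.
Components: V_Px = −rω sinθ − a·ω_rod·sinφ = -6.4973 m/s;  V_Py = rω cosθ + a·ω_rod·cosφ = -5.678 m/s.
|V_P| = √(V_Px² + V_Py²) = 8.6287 m/s.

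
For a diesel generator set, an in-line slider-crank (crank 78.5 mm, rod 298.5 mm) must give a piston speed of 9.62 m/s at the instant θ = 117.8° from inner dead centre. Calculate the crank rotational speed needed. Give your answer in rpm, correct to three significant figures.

1510

For an in-line slider-crank, |v_piston| = rω|sinθ|·[1 + r cosθ/√(L² − r² sin²θ)].
With r = 0.0785 m, L = 0.2985 m, θ = 117.8°: the bracketed kinematic factor |dx/dθ| = 0.060683 m.
ω = v/|dx/dθ| = 9.62/0.060683 = 158.53 rad/s.
N = 60ω/(2π) = 1513.9 rpm.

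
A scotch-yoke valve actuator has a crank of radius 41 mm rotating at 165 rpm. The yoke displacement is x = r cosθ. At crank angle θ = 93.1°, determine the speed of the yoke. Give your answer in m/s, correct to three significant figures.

ω = 17.28 rad/s (from 165 rpm).
x = r cosθ ⇒ ẋ = −rω sinθ.
|v| = rω|sinθ| = 0.041·17.28·|sin 93.1°| = 0.70739 m/s.

0.707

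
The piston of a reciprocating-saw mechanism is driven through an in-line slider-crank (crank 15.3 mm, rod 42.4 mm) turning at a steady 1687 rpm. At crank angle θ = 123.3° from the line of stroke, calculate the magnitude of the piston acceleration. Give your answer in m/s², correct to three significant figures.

ω = 2π·1687/60 = 176.7 rad/s
x(θ) = r cosθ + √(L² − r² sin²θ); with ω constant, a = ω²·d²x/dθ².
d²x/dθ² = −r cosθ − r²(cos2θ)/√u − r⁴ sin²2θ/(4u^{3/2}),  u = L² − r² sin²θ = 0.00163423 m².
Substituting r = 0.0153 m, L = 0.0424 m, θ = 123.3°: d²x/dθ² = +0.010525 m.
a = ω²·d²x/dθ² = (176.7)²·(+0.010525) = +328.48 m/s²;  |a| = 328.48 m/s².

328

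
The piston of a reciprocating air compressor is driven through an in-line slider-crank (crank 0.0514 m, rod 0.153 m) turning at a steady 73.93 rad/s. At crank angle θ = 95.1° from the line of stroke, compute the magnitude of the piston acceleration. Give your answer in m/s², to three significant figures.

123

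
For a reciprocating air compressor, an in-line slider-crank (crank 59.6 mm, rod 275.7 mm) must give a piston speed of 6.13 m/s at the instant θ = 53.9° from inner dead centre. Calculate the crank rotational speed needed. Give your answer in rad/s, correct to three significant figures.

113

For an in-line slider-crank, |v_piston| = rω|sinθ|·[1 + r cosθ/√(L² − r² sin²θ)].
With r = 0.0596 m, L = 0.2757 m, θ = 53.9°: the bracketed kinematic factor |dx/dθ| = 0.054386 m.
ω = v/|dx/dθ| = 6.13/0.054386 = 112.71 rad/s.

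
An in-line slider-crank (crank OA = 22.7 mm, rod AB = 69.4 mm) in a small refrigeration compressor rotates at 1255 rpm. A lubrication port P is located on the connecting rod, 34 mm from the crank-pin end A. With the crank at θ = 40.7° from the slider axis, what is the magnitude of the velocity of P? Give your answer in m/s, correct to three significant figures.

2.47

ω = 131.4 rad/s.  Crank-pin speed |V_A| = rω = 2.9833 m/s, perpendicular to OA.
Rod angle: sinφ = −(r/L) sinθ ⇒ φ = -12.315°; ω_rod = −rω cosθ/√(L²−r²sin²θ) = -33.358 rad/s.
V_P = V_A + ω_rod × AP, with AP = 0.034 m along the rod.
Components: V_Px = −rω sinθ − a·ω_rod·sinφ = -2.1873 m/s;  V_Py = rω cosθ + a·ω_rod·cosφ = +1.1537 m/s.
|V_P| = √(V_Px² + V_Py²) = 2.4729 m/s.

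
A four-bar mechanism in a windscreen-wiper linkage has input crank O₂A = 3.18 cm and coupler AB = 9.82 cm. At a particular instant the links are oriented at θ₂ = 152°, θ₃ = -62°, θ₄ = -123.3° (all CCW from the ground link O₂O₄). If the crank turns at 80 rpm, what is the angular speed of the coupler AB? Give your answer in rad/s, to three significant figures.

3.08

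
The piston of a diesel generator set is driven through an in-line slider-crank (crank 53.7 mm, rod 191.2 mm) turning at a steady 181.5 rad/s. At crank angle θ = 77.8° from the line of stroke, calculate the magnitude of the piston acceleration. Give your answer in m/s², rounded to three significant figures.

94.8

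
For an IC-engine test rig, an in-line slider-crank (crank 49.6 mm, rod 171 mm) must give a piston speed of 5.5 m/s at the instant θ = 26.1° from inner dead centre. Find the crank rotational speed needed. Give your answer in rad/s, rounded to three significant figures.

200

For an in-line slider-crank, |v_piston| = rω|sinθ|·[1 + r cosθ/√(L² − r² sin²θ)].
With r = 0.0496 m, L = 0.171 m, θ = 26.1°: the bracketed kinematic factor |dx/dθ| = 0.027552 m.
ω = v/|dx/dθ| = 5.5/0.027552 = 199.62 rad/s.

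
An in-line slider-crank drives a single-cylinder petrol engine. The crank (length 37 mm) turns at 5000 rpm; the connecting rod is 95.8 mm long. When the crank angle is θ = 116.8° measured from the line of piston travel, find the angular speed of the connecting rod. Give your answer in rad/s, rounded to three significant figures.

97.1

ω = 523.6 rad/s (converted from 5000 rpm).
The rod makes angle φ with the slider axis where L sinφ = r sinθ; differentiating, L cosφ·φ̇ = r ω cosθ.
L cosφ = √(L² − r² sin²θ) = 0.089927 m.
|ω_rod| = r ω |cosθ| / √(L² − r² sin²θ) = 0.037·523.6·0.45088/0.089927 = 97.133 rad/s.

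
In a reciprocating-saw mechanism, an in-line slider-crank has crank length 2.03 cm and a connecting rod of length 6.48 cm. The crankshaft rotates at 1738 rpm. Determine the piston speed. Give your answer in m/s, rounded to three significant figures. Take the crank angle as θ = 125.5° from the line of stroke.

2.44

ω = 2π·1738/60 = 182 rad/s
For an in-line slider-crank, x = r cosθ + √(L² − r² sin²θ), so v = −rω sinθ·[1 + r cosθ/√(L² − r² sin²θ)].
With r = 0.0203 m, L = 0.0648 m, θ = 125.5°: √(L² − r² sin²θ) = 0.062657 m.
v = −0.0203·182·0.81412·[1 + 0.0203·-0.58070/0.062657] = -2.442 m/s.
|v| = 2.442 m/s.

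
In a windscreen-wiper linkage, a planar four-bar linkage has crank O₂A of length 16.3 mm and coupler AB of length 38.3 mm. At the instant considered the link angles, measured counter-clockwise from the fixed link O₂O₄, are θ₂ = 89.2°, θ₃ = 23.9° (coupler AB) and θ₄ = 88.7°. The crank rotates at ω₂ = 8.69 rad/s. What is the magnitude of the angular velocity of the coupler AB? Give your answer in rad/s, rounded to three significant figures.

0.0357

ω₂ = 8.69 rad/s
Differentiating the loop-closure r₂e^{iθ₂}+r₃e^{iθ₃}=r₁+r₄e^{iθ₄} gives r₂ω₂e^{iθ₂}+r₃ω₃e^{iθ₃}=r₄ω₄e^{iθ₄}.
Eliminating the other unknown: ω₃ = r₂ω₂ sin(θ₄−θ₂) / [r₃ sin(θ₃−θ₄)].
Numerator sine = -0.00873; denominator sine = -0.90483.
Result = 0.0163·8.69·(-0.00873) / (0.0383·(-0.90483)) = +0.035669 rad/s; magnitude 0.035669 rad/s.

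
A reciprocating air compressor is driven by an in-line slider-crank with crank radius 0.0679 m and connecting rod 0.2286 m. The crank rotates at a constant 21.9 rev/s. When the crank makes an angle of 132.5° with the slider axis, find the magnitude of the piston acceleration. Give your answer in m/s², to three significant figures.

894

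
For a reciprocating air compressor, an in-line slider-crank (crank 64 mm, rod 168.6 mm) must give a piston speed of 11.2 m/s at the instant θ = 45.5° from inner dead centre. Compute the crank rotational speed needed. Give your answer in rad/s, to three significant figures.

For an in-line slider-crank, |v_piston| = rω|sinθ|·[1 + r cosθ/√(L² − r² sin²θ)].
With r = 0.064 m, L = 0.1686 m, θ = 45.5°: the bracketed kinematic factor |dx/dθ| = 0.058264 m.
ω = v/|dx/dθ| = 11.2/0.058264 = 192.23 rad/s.

192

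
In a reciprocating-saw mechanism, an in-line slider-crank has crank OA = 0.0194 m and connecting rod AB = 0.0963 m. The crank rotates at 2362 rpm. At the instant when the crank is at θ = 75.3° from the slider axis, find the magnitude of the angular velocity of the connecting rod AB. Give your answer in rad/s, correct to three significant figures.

12.9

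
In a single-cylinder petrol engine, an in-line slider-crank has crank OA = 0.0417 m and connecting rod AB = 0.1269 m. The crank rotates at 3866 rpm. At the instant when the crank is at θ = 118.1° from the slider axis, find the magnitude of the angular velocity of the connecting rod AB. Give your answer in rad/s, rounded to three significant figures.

ω = 404.8 rad/s (converted from 3866 rpm).
The rod makes angle φ with the slider axis where L sinφ = r sinθ; differentiating, L cosφ·φ̇ = r ω cosθ.
L cosφ = √(L² − r² sin²θ) = 0.12145 m.
|ω_rod| = r ω |cosθ| / √(L² − r² sin²θ) = 0.0417·404.8·0.47101/0.12145 = 65.472 rad/s.

65.5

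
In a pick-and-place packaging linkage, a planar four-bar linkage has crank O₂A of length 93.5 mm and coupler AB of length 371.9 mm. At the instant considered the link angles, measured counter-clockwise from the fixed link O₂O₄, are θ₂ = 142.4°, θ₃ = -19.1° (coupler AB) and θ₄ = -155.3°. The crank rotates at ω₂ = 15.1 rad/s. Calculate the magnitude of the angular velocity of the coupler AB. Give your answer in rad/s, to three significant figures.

4.86

ω₂ = 15.1 rad/s
Differentiating the loop-closure r₂e^{iθ₂}+r₃e^{iθ₃}=r₁+r₄e^{iθ₄} gives r₂ω₂e^{iθ₂}+r₃ω₃e^{iθ₃}=r₄ω₄e^{iθ₄}.
Eliminating the other unknown: ω₃ = r₂ω₂ sin(θ₄−θ₂) / [r₃ sin(θ₃−θ₄)].
Numerator sine = +0.88539; denominator sine = +0.69214.
Result = 0.0935·15.1·(+0.88539) / (0.3719·(+0.69214)) = +4.8563 rad/s; magnitude 4.8563 rad/s.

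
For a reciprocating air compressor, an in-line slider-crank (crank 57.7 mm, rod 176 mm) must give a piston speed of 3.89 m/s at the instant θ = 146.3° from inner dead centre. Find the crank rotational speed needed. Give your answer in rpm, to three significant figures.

For an in-line slider-crank, |v_piston| = rω|sinθ|·[1 + r cosθ/√(L² − r² sin²θ)].
With r = 0.0577 m, L = 0.176 m, θ = 146.3°: the bracketed kinematic factor |dx/dθ| = 0.023134 m.
ω = v/|dx/dθ| = 3.89/0.023134 = 168.15 rad/s.
N = 60ω/(2π) = 1605.7 rpm.

1610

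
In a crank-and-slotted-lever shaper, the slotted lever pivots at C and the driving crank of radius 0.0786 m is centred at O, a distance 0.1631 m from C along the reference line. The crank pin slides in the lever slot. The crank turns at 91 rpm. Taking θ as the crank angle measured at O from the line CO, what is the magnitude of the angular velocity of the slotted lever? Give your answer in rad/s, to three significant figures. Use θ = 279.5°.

2.14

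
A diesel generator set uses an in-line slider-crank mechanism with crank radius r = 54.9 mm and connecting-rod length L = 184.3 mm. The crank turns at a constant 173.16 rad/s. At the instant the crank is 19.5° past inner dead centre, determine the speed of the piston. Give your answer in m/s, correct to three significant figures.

4.07

ω = 173.2 rad/s
For an in-line slider-crank, x = r cosθ + √(L² − r² sin²θ), so v = −rω sinθ·[1 + r cosθ/√(L² − r² sin²θ)].
With r = 0.0549 m, L = 0.1843 m, θ = 19.5°: √(L² − r² sin²θ) = 0.18339 m.
v = −0.0549·173.2·0.33381·[1 + 0.0549·0.94264/0.18339] = -4.0688 m/s.
|v| = 4.0688 m/s.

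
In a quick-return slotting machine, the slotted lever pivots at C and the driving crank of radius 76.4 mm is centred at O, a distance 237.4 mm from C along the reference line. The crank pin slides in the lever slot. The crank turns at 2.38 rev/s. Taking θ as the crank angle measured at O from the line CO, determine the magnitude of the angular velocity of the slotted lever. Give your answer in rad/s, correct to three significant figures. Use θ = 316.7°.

3.21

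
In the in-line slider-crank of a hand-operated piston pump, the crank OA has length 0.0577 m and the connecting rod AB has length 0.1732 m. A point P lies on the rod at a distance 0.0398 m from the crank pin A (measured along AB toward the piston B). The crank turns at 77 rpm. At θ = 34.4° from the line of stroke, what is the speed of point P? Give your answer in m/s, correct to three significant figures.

ω = 8.063 rad/s.  Crank-pin speed |V_A| = rω = 0.46526 m/s, perpendicular to OA.
Rod angle: sinφ = −(r/L) sinθ ⇒ φ = -10.849°; ω_rod = −rω cosθ/√(L²−r²sin²θ) = -2.2568 rad/s.
V_P = V_A + ω_rod × AP, with AP = 0.0398 m along the rod.
Components: V_Px = −rω sinθ − a·ω_rod·sinφ = -0.27976 m/s;  V_Py = rω cosθ + a·ω_rod·cosφ = +0.29568 m/s.
|V_P| = √(V_Px² + V_Py²) = 0.40705 m/s.

0.407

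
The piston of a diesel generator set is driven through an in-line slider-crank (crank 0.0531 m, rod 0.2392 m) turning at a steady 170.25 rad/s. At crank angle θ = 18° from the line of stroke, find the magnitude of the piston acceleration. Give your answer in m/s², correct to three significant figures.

1740

ω = 170.2 rad/s
x(θ) = r cosθ + √(L² − r² sin²θ); with ω constant, a = ω²·d²x/dθ².
d²x/dθ² = −r cosθ − r²(cos2θ)/√u − r⁴ sin²2θ/(4u^{3/2}),  u = L² − r² sin²θ = 0.0569474 m².
Substituting r = 0.0531 m, L = 0.2392 m, θ = 18°: d²x/dθ² = -0.060111 m.
a = ω²·d²x/dθ² = (170.2)²·(-0.060111) = -1742.3 m/s²;  |a| = 1742.3 m/s².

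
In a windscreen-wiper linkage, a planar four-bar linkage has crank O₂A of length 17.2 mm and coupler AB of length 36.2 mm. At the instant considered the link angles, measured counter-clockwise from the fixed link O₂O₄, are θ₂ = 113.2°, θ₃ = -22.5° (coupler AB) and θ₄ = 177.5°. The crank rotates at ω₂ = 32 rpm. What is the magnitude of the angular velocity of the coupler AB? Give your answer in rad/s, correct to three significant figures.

4.19

ω₂ = 3.351 rad/s (from 32 rpm).
Differentiating the loop-closure r₂e^{iθ₂}+r₃e^{iθ₃}=r₁+r₄e^{iθ₄} gives r₂ω₂e^{iθ₂}+r₃ω₃e^{iθ₃}=r₄ω₄e^{iθ₄}.
Eliminating the other unknown: ω₃ = r₂ω₂ sin(θ₄−θ₂) / [r₃ sin(θ₃−θ₄)].
Numerator sine = +0.90108; denominator sine = +0.34202.
Result = 0.0172·3.351·(+0.90108) / (0.0362·(+0.34202)) = +4.1948 rad/s; magnitude 4.1948 rad/s.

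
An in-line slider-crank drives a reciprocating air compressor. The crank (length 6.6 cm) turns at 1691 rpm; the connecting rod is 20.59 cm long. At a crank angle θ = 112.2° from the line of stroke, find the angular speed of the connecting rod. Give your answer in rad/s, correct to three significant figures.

ω = 177.1 rad/s (converted from 1691 rpm).
The rod makes angle φ with the slider axis where L sinφ = r sinθ; differentiating, L cosφ·φ̇ = r ω cosθ.
L cosφ = √(L² − r² sin²θ) = 0.19662 m.
|ω_rod| = r ω |cosθ| / √(L² − r² sin²θ) = 0.066·177.1·0.37784/0.19662 = 22.459 rad/s.

22.5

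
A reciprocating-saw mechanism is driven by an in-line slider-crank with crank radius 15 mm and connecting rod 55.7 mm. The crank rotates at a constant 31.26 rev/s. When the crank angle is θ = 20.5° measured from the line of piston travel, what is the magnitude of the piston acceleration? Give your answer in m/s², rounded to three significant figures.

ω = 2π·31.3 = 196.4 rad/s
x(θ) = r cosθ + √(L² − r² sin²θ); with ω constant, a = ω²·d²x/dθ².
d²x/dθ² = −r cosθ − r²(cos2θ)/√u − r⁴ sin²2θ/(4u^{3/2}),  u = L² − r² sin²θ = 0.00307489 m².
Substituting r = 0.015 m, L = 0.0557 m, θ = 20.5°: d²x/dθ² = -0.017144 m.
a = ω²·d²x/dθ² = (196.4)²·(-0.017144) = -661.39 m/s²;  |a| = 661.39 m/s².

661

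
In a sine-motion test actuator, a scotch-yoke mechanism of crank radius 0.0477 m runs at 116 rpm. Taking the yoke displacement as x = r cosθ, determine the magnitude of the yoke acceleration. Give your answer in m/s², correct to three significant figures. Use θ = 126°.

ω = 12.15 rad/s (from 116 rpm).
x = r cosθ ⇒ ẍ = −rω² cosθ (ω constant).
|a| = rω²|cosθ| = 0.0477·(12.15)²·|cos 126°| = 4.1372 m/s².

4.14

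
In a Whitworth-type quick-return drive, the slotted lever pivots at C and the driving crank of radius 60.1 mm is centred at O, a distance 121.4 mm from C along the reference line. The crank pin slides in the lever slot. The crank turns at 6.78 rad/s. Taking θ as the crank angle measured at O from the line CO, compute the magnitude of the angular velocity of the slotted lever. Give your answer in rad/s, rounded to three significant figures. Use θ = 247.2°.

ω = 6.78 rad/s
Crank pin A relative to C: A = (d + r cosθ, r sinθ); lever angle φ = atan2(r sinθ, d + r cosθ).
Differentiating tanφ: φ̇ = rω(d cosθ + r)/(d² + r² + 2dr cosθ).
d² + r² + 2dr cosθ = |CA|² = 0.0126952 m²;  d cosθ + r = +0.013056 m.
|ω_lever| = |0.0601·6.78·+0.013056| / 0.0126952 = 0.41904 rad/s.

0.419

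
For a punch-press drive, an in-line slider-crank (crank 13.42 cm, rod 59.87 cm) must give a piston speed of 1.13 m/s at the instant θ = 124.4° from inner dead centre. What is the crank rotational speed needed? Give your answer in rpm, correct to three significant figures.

For an in-line slider-crank, |v_piston| = rω|sinθ|·[1 + r cosθ/√(L² − r² sin²θ)].
With r = 0.1342 m, L = 0.5987 m, θ = 124.4°: the bracketed kinematic factor |dx/dθ| = 0.096461 m.
ω = v/|dx/dθ| = 1.13/0.096461 = 11.715 rad/s.
N = 60ω/(2π) = 111.87 rpm.

112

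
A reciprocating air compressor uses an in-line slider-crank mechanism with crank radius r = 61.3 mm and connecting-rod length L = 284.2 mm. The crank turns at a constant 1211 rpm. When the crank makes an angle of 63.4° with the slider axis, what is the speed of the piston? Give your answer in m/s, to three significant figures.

7.64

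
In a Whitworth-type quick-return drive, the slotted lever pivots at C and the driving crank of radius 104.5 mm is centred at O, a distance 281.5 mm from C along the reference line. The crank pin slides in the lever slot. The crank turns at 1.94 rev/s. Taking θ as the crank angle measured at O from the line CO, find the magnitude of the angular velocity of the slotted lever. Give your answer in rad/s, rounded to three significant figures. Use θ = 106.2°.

0.448

ω = 12.19 rad/s (from 1.94 rev/s).
Crank pin A relative to C: A = (d + r cosθ, r sinθ); lever angle φ = atan2(r sinθ, d + r cosθ).
Differentiating tanφ: φ̇ = rω(d cosθ + r)/(d² + r² + 2dr cosθ).
d² + r² + 2dr cosθ = |CA|² = 0.0737485 m²;  d cosθ + r = +0.025964 m.
|ω_lever| = |0.1045·12.19·+0.025964| / 0.0737485 = 0.44845 rad/s.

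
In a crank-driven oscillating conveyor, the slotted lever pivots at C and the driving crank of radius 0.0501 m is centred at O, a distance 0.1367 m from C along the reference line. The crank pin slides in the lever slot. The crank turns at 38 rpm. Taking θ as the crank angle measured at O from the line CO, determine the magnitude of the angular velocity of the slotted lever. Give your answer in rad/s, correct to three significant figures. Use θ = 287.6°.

0.719

ω = 3.979 rad/s (from 38 rpm).
Crank pin A relative to C: A = (d + r cosθ, r sinθ); lever angle φ = atan2(r sinθ, d + r cosθ).
Differentiating tanφ: φ̇ = rω(d cosθ + r)/(d² + r² + 2dr cosθ).
d² + r² + 2dr cosθ = |CA|² = 0.0253386 m²;  d cosθ + r = +0.091434 m.
|ω_lever| = |0.0501·3.979·+0.091434| / 0.0253386 = 0.71941 rad/s.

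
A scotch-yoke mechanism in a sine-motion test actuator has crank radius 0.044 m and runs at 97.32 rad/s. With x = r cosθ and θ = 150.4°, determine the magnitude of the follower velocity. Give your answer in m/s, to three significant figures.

ω = 97.32 rad/s
x = r cosθ ⇒ ẋ = −rω sinθ.
|v| = rω|sinθ| = 0.044·97.32·|sin 150.4°| = 2.1151 m/s.

2.12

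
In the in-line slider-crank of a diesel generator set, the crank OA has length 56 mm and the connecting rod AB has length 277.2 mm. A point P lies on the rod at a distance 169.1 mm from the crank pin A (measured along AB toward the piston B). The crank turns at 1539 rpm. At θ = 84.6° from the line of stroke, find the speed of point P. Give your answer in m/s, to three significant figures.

ω = 161.2 rad/s.  Crank-pin speed |V_A| = rω = 9.0252 m/s, perpendicular to OA.
Rod angle: sinφ = −(r/L) sinθ ⇒ φ = -11.603°; ω_rod = −rω cosθ/√(L²−r²sin²θ) = -3.1279 rad/s.
V_P = V_A + ω_rod × AP, with AP = 0.1691 m along the rod.
Components: V_Px = −rω sinθ − a·ω_rod·sinφ = -9.0915 m/s;  V_Py = rω cosθ + a·ω_rod·cosφ = +0.33122 m/s.
|V_P| = √(V_Px² + V_Py²) = 9.0975 m/s.

9.10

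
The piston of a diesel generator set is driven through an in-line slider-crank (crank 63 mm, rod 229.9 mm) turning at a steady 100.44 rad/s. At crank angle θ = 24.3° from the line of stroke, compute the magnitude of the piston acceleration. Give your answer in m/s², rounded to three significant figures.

ω = 100.4 rad/s
x(θ) = r cosθ + √(L² − r² sin²θ); with ω constant, a = ω²·d²x/dθ².
d²x/dθ² = −r cosθ − r²(cos2θ)/√u − r⁴ sin²2θ/(4u^{3/2}),  u = L² − r² sin²θ = 0.0521819 m².
Substituting r = 0.063 m, L = 0.2299 m, θ = 24.3°: d²x/dθ² = -0.069095 m.
a = ω²·d²x/dθ² = (100.4)²·(-0.069095) = -697.04 m/s²;  |a| = 697.04 m/s².

697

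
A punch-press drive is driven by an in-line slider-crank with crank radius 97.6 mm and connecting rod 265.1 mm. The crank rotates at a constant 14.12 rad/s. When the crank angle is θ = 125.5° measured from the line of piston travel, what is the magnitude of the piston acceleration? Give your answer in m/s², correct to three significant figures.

13.5

ω = 14.12 rad/s
x(θ) = r cosθ + √(L² − r² sin²θ); with ω constant, a = ω²·d²x/dθ².
d²x/dθ² = −r cosθ − r²(cos2θ)/√u − r⁴ sin²2θ/(4u^{3/2}),  u = L² − r² sin²θ = 0.0639645 m².
Substituting r = 0.0976 m, L = 0.2651 m, θ = 125.5°: d²x/dθ² = +0.067685 m.
a = ω²·d²x/dθ² = (14.12)²·(+0.067685) = +13.495 m/s²;  |a| = 13.495 m/s².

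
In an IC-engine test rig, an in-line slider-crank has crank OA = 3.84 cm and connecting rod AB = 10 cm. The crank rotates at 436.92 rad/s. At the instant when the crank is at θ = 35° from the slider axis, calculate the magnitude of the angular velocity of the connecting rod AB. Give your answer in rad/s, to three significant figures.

141

ω = 436.9 rad/s
The rod makes angle φ with the slider axis where L sinφ = r sinθ; differentiating, L cosφ·φ̇ = r ω cosθ.
L cosφ = √(L² − r² sin²θ) = 0.097544 m.
|ω_rod| = r ω |cosθ| / √(L² − r² sin²θ) = 0.0384·436.9·0.81915/0.097544 = 140.9 rad/s.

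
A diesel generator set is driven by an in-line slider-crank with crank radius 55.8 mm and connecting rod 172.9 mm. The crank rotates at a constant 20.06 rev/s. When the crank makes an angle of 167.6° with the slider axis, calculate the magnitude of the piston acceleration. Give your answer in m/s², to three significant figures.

604

ω = 2π·20.1 = 126 rad/s
x(θ) = r cosθ + √(L² − r² sin²θ); with ω constant, a = ω²·d²x/dθ².
d²x/dθ² = −r cosθ − r²(cos2θ)/√u − r⁴ sin²2θ/(4u^{3/2}),  u = L² − r² sin²θ = 0.0297508 m².
Substituting r = 0.0558 m, L = 0.1729 m, θ = 167.6°: d²x/dθ² = +0.038028 m.
a = ω²·d²x/dθ² = (126)²·(+0.038028) = +604.13 m/s²;  |a| = 604.13 m/s².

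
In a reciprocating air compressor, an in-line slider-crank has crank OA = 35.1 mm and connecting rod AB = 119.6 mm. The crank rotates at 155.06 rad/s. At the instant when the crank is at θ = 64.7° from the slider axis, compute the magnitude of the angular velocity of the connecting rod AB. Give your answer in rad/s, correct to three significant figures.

20.2

ω = 155.1 rad/s
The rod makes angle φ with the slider axis where L sinφ = r sinθ; differentiating, L cosφ·φ̇ = r ω cosθ.
L cosφ = √(L² − r² sin²θ) = 0.11531 m.
|ω_rod| = r ω |cosθ| / √(L² − r² sin²θ) = 0.0351·155.1·0.42736/0.11531 = 20.171 rad/s.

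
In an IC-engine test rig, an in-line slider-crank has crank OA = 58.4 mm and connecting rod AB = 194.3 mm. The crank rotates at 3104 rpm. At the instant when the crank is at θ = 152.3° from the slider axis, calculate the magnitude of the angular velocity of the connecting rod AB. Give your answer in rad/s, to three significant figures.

87.4

ω = 325.1 rad/s (converted from 3104 rpm).
The rod makes angle φ with the slider axis where L sinφ = r sinθ; differentiating, L cosφ·φ̇ = r ω cosθ.
L cosφ = √(L² − r² sin²θ) = 0.19239 m.
|ω_rod| = r ω |cosθ| / √(L² − r² sin²θ) = 0.0584·325.1·0.88539/0.19239 = 87.359 rad/s.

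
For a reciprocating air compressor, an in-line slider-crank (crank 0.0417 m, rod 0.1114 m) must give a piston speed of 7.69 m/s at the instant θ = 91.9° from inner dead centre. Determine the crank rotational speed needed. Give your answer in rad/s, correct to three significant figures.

For an in-line slider-crank, |v_piston| = rω|sinθ|·[1 + r cosθ/√(L² − r² sin²θ)].
With r = 0.0417 m, L = 0.1114 m, θ = 91.9°: the bracketed kinematic factor |dx/dθ| = 0.041119 m.
ω = v/|dx/dθ| = 7.69/0.041119 = 187.02 rad/s.

187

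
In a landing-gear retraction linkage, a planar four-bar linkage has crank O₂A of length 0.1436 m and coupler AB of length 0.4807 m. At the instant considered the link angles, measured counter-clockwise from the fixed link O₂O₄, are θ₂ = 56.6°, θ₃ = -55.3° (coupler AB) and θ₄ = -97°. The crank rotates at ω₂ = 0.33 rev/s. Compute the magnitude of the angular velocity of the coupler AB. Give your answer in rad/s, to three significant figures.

ω₂ = 2.073 rad/s (from 0.33 rev/s).
Differentiating the loop-closure r₂e^{iθ₂}+r₃e^{iθ₃}=r₁+r₄e^{iθ₄} gives r₂ω₂e^{iθ₂}+r₃ω₃e^{iθ₃}=r₄ω₄e^{iθ₄}.
Eliminating the other unknown: ω₃ = r₂ω₂ sin(θ₄−θ₂) / [r₃ sin(θ₃−θ₄)].
Numerator sine = -0.44464; denominator sine = +0.66523.
Result = 0.1436·2.073·(-0.44464) / (0.4807·(+0.66523)) = -0.41401 rad/s; magnitude 0.41401 rad/s.

0.414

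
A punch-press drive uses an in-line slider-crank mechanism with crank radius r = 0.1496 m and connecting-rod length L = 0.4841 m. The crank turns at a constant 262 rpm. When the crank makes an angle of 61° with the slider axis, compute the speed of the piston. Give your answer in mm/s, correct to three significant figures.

ω = 2π·262/60 = 27.44 rad/s
For an in-line slider-crank, x = r cosθ + √(L² − r² sin²θ), so v = −rω sinθ·[1 + r cosθ/√(L² − r² sin²θ)].
With r = 0.1496 m, L = 0.4841 m, θ = 61°: √(L² − r² sin²θ) = 0.46608 m.
v = −0.1496·27.44·0.87462·[1 + 0.1496·0.48481/0.46608] = -4.1485 m/s.
|v| = 4.1485 m/s = 4148.5 mm/s.

4150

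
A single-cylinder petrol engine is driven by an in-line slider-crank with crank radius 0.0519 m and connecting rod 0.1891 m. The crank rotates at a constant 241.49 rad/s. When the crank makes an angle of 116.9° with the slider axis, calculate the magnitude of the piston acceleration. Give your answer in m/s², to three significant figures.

ω = 241.5 rad/s
x(θ) = r cosθ + √(L² − r² sin²θ); with ω constant, a = ω²·d²x/dθ².
d²x/dθ² = −r cosθ − r²(cos2θ)/√u − r⁴ sin²2θ/(4u^{3/2}),  u = L² − r² sin²θ = 0.0336166 m².
Substituting r = 0.0519 m, L = 0.1891 m, θ = 116.9°: d²x/dθ² = +0.031966 m.
a = ω²·d²x/dθ² = (241.5)²·(+0.031966) = +1864.2 m/s²;  |a| = 1864.2 m/s².

1860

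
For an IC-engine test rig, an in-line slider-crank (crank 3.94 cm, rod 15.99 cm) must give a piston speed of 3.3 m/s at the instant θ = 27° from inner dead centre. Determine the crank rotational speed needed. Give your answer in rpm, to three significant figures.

1440

For an in-line slider-crank, |v_piston| = rω|sinθ|·[1 + r cosθ/√(L² − r² sin²θ)].
With r = 0.0394 m, L = 0.1599 m, θ = 27°: the bracketed kinematic factor |dx/dθ| = 0.021839 m.
ω = v/|dx/dθ| = 3.3/0.021839 = 151.1 rad/s.
N = 60ω/(2π) = 1442.9 rpm.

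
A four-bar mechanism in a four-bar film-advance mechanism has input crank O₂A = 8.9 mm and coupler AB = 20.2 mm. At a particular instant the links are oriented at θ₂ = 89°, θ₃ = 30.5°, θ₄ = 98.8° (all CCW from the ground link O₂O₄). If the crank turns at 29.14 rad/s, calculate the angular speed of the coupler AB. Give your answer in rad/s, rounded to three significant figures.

2.35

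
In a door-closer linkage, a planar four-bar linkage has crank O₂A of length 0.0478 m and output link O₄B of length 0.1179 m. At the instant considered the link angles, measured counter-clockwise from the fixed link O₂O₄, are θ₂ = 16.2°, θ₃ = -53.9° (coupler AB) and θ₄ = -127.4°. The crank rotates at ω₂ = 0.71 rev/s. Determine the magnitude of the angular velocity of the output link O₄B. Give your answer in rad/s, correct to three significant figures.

1.77

ω₂ = 4.461 rad/s (from 0.71 rev/s).
Differentiating the loop-closure r₂e^{iθ₂}+r₃e^{iθ₃}=r₁+r₄e^{iθ₄} gives r₂ω₂e^{iθ₂}+r₃ω₃e^{iθ₃}=r₄ω₄e^{iθ₄}.
Eliminating the other unknown: ω₄ = r₂ω₂ sin(θ₂−θ₃) / [r₄ sin(θ₄−θ₃)].
Numerator sine = +0.94029; denominator sine = -0.95882.
Result = 0.0478·4.461·(+0.94029) / (0.1179·(-0.95882)) = -1.7737 rad/s; magnitude 1.7737 rad/s.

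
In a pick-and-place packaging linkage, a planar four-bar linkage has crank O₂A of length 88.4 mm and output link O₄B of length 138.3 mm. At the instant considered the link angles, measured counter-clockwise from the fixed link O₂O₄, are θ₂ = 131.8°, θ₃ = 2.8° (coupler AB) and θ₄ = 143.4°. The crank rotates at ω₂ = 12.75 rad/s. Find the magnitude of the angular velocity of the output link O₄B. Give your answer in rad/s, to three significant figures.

9.98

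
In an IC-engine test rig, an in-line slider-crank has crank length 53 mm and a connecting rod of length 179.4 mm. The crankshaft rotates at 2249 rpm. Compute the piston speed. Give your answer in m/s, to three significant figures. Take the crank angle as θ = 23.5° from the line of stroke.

6.34

ω = 2π·2249/60 = 235.5 rad/s
For an in-line slider-crank, x = r cosθ + √(L² − r² sin²θ), so v = −rω sinθ·[1 + r cosθ/√(L² − r² sin²θ)].
With r = 0.053 m, L = 0.1794 m, θ = 23.5°: √(L² − r² sin²θ) = 0.17815 m.
v = −0.053·235.5·0.39875·[1 + 0.053·0.91706/0.17815] = -6.3352 m/s.
|v| = 6.3352 m/s.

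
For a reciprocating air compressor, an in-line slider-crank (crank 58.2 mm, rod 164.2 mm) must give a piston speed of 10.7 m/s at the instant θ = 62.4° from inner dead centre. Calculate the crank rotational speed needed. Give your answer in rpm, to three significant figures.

1690

For an in-line slider-crank, |v_piston| = rω|sinθ|·[1 + r cosθ/√(L² − r² sin²θ)].
With r = 0.0582 m, L = 0.1642 m, θ = 62.4°: the bracketed kinematic factor |dx/dθ| = 0.060498 m.
ω = v/|dx/dθ| = 10.7/0.060498 = 176.86 rad/s.
N = 60ω/(2π) = 1688.9 rpm.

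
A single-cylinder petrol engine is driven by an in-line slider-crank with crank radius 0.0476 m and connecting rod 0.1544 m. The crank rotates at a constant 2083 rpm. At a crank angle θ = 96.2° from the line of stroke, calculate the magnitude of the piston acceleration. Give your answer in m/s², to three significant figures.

960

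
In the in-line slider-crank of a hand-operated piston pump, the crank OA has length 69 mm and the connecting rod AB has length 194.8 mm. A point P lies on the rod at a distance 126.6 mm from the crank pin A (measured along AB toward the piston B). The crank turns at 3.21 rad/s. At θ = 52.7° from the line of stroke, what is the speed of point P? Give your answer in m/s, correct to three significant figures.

ω = 3.21 rad/s.  Crank-pin speed |V_A| = rω = 0.22149 m/s, perpendicular to OA.
Rod angle: sinφ = −(r/L) sinθ ⇒ φ = -16.366°; ω_rod = −rω cosθ/√(L²−r²sin²θ) = -0.71811 rad/s.
V_P = V_A + ω_rod × AP, with AP = 0.1266 m along the rod.
Components: V_Px = −rω sinθ − a·ω_rod·sinφ = -0.20181 m/s;  V_Py = rω cosθ + a·ω_rod·cosφ = +0.046991 m/s.
|V_P| = √(V_Px² + V_Py²) = 0.2072 m/s.

0.207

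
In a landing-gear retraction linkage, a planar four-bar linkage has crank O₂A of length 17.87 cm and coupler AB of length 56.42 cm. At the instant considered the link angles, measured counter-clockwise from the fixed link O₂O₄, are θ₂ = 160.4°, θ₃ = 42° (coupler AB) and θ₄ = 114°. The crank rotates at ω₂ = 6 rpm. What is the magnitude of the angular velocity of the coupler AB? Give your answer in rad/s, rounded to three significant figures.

ω₂ = 0.6283 rad/s (from 6 rpm).
Differentiating the loop-closure r₂e^{iθ₂}+r₃e^{iθ₃}=r₁+r₄e^{iθ₄} gives r₂ω₂e^{iθ₂}+r₃ω₃e^{iθ₃}=r₄ω₄e^{iθ₄}.
Eliminating the other unknown: ω₃ = r₂ω₂ sin(θ₄−θ₂) / [r₃ sin(θ₃−θ₄)].
Numerator sine = -0.72417; denominator sine = -0.95106.
Result = 0.1787·0.6283·(-0.72417) / (0.5642·(-0.95106)) = +0.15153 rad/s; magnitude 0.15153 rad/s.

0.152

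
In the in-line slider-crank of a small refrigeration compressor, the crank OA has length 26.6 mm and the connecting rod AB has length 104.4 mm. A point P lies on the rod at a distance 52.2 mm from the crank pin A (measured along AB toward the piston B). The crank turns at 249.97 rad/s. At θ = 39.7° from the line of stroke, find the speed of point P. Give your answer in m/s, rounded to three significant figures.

ω = 250 rad/s.  Crank-pin speed |V_A| = rω = 6.6492 m/s, perpendicular to OA.
Rod angle: sinφ = −(r/L) sinθ ⇒ φ = -9.367°; ω_rod = −rω cosθ/√(L²−r²sin²θ) = -49.665 rad/s.
V_P = V_A + ω_rod × AP, with AP = 0.0522 m along the rod.
Components: V_Px = −rω sinθ − a·ω_rod·sinφ = -4.6692 m/s;  V_Py = rω cosθ + a·ω_rod·cosφ = +2.5579 m/s.
|V_P| = √(V_Px² + V_Py²) = 5.324 m/s.

5.32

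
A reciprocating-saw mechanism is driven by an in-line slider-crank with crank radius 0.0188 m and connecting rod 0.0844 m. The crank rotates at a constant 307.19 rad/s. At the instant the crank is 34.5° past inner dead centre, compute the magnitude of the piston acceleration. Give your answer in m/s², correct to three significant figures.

1610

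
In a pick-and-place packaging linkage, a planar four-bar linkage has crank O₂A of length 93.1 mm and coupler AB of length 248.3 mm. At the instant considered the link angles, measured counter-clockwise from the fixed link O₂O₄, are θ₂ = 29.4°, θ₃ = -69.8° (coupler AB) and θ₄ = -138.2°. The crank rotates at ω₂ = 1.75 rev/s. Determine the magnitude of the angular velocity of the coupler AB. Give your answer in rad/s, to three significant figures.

ω₂ = 11 rad/s (from 1.75 rev/s).
Differentiating the loop-closure r₂e^{iθ₂}+r₃e^{iθ₃}=r₁+r₄e^{iθ₄} gives r₂ω₂e^{iθ₂}+r₃ω₃e^{iθ₃}=r₄ω₄e^{iθ₄}.
Eliminating the other unknown: ω₃ = r₂ω₂ sin(θ₄−θ₂) / [r₃ sin(θ₃−θ₄)].
Numerator sine = -0.21474; denominator sine = +0.92978.
Result = 0.0931·11·(-0.21474) / (0.2483·(+0.92978)) = -0.95217 rad/s; magnitude 0.95217 rad/s.

0.952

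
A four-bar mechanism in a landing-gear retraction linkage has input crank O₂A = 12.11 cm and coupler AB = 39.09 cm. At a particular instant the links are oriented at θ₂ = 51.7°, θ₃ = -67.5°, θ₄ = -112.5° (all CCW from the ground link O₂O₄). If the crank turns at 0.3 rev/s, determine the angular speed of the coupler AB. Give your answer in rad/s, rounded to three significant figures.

ω₂ = 1.885 rad/s (from 0.3 rev/s).
Differentiating the loop-closure r₂e^{iθ₂}+r₃e^{iθ₃}=r₁+r₄e^{iθ₄} gives r₂ω₂e^{iθ₂}+r₃ω₃e^{iθ₃}=r₄ω₄e^{iθ₄}.
Eliminating the other unknown: ω₃ = r₂ω₂ sin(θ₄−θ₂) / [r₃ sin(θ₃−θ₄)].
Numerator sine = -0.27228; denominator sine = +0.70711.
Result = 0.1211·1.885·(-0.27228) / (0.3909·(+0.70711)) = -0.22486 rad/s; magnitude 0.22486 rad/s.

0.225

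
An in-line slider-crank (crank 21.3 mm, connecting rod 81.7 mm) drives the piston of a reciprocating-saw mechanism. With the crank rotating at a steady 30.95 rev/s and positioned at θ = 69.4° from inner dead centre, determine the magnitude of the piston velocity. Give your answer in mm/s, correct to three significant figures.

4240

ω = 2π·30.9 = 194.5 rad/s
For an in-line slider-crank, x = r cosθ + √(L² − r² sin²θ), so v = −rω sinθ·[1 + r cosθ/√(L² − r² sin²θ)].
With r = 0.0213 m, L = 0.0817 m, θ = 69.4°: √(L² − r² sin²θ) = 0.07923 m.
v = −0.0213·194.5·0.93606·[1 + 0.0213·0.35184/0.07923] = -4.244 m/s.
|v| = 4.244 m/s = 4244 mm/s.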